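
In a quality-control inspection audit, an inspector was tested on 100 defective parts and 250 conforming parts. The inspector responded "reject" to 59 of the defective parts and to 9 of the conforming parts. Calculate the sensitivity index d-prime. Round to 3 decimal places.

H = 59/100 = 0.5900
FA = 9/250 = 0.0360
Φ⁻¹(H) = Φ⁻¹(0.5900) = 0.2275
Φ⁻¹(FA) = Φ⁻¹(0.0360) = -1.7991
d' = z(H) − z(FA) = 0.2275 − (-1.7991) = 2.0266

d-prime = 2.027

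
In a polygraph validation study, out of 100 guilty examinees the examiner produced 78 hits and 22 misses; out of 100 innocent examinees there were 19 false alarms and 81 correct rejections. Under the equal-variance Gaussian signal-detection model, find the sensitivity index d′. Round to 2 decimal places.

H = 78/100 = 0.7800
FA = 19/100 = 0.1900
z(H) = z(0.7800) = 0.7722
z(FA) = z(0.1900) = -0.8779
d' = z(H) − z(FA) = 0.7722 − (-0.8779) = 1.6501

d′ = 1.65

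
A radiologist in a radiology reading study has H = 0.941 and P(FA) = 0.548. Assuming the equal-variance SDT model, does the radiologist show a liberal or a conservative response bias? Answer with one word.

z(H) = 1.563, z(FA) = 0.121
c = −½·(z(H) + z(FA)) = -0.842
c < 0 → liberal criterion (biased toward responding “yes”).

liberal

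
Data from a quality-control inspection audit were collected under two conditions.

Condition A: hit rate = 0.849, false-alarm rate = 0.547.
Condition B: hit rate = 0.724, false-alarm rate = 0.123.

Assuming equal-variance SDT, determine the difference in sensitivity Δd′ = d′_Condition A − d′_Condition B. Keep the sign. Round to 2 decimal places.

Condition A: z(0.849) = 1.032, z(0.547) = 0.118, d' = 0.914
Condition B: z(0.724) = 0.595, z(0.123) = -1.160, d' = 1.755
Δd' = d'_Condition A − d'_Condition B = 0.914 − 1.755 = -0.841
Condition B has the higher sensitivity.

Δd′ = -0.84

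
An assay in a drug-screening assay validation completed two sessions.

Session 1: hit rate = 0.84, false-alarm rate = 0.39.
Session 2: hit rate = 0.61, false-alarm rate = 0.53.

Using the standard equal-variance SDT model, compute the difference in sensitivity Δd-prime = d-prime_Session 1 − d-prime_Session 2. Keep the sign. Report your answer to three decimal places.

Δd-prime = 1.070

Session 1: z(0.84) = 0.9945, z(0.39) = -0.2793, d' = 1.2738
Session 2: z(0.61) = 0.2793, z(0.53) = 0.0753, d' = 0.2040
Δd' = d'_Session 1 − d'_Session 2 = 1.2738 − 0.2040 = 1.0698
Session 1 has the higher sensitivity.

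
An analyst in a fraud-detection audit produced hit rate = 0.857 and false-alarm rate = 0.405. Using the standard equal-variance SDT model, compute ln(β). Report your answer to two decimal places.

ln β = -0.54

Φ⁻¹(H) = Φ⁻¹(0.857) = 1.067
Φ⁻¹(FA) = Φ⁻¹(0.405) = -0.240
ln β = −½·[z(H)² − z(FA)²] = −0.5 × (1.138 − 0.058) = -0.540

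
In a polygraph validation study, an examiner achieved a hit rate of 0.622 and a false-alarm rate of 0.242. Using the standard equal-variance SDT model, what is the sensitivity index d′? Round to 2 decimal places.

Φ⁻¹(H) = 0.311
Φ⁻¹(FA) = -0.700
d' = z(H) − z(FA) = 0.311 − (-0.700) = 1.011

d′ = 1.01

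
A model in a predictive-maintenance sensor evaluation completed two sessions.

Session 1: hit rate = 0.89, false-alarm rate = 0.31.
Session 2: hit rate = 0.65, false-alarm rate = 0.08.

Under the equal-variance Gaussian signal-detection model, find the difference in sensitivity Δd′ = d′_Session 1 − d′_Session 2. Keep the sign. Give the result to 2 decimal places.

Δd′ = -0.07

Session 1: z(0.89) = 1.227, z(0.31) = -0.496, d' = 1.723
Session 2: z(0.65) = 0.385, z(0.08) = -1.405, d' = 1.790
Δd' = d'_Session 1 − d'_Session 2 = 1.723 − 1.790 = -0.067
Session 2 has the higher sensitivity.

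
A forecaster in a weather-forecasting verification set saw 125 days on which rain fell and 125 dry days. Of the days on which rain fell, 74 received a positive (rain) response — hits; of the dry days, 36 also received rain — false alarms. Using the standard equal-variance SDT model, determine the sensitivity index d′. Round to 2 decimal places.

H = 74/125 = 0.5920
FA = 36/125 = 0.2880
Φ⁻¹(0.5920) = 0.2327, Φ⁻¹(0.2880) = -0.5592
d' = z(H) − z(FA) = 0.2327 − (-0.5592) = 0.7919

d′ = 0.79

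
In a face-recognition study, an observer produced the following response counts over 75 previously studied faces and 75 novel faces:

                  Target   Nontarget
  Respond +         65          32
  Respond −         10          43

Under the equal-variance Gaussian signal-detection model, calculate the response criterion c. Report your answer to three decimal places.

H = 65/75 = 0.8667
FA = 32/75 = 0.4267
z(H) = 1.1109
z(FA) = -0.1848
c = −½·[z(H) + z(FA)] = −0.5 × (1.1109 + (-0.1848)) = -0.46305

c = -0.463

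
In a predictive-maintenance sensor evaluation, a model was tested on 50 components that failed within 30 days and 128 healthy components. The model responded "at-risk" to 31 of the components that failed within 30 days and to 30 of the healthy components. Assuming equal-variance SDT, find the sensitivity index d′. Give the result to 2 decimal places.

d′ = 1.03

H = 31/50 = 0.6200
FA = 30/128 = 0.2344
z(H) = 0.3055
z(FA) = -0.7244
d' = z(H) − z(FA) = 0.3055 − (-0.7244) = 1.0299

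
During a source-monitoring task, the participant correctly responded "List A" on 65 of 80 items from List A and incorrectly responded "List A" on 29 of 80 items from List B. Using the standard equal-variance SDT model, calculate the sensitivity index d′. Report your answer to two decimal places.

d′ = 1.24

H = 65/80 = 0.8125
FA = 29/80 = 0.3625
z(H) = z(0.8125) = 0.887
z(FA) = z(0.3625) = -0.352
d' = z(H) − z(FA) = 0.887 − (-0.352) = 1.239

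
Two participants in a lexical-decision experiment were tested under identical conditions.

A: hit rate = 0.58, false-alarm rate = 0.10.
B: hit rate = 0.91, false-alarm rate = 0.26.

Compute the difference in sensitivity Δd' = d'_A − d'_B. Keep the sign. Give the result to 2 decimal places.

A: z(0.58) = 0.202, z(0.10) = -1.282, d' = 1.484
B: z(0.91) = 1.341, z(0.26) = -0.643, d' = 1.984
Δd' = d'_A − d'_B = 1.484 − 1.984 = -0.500
B has the higher sensitivity.

Δd' = -0.50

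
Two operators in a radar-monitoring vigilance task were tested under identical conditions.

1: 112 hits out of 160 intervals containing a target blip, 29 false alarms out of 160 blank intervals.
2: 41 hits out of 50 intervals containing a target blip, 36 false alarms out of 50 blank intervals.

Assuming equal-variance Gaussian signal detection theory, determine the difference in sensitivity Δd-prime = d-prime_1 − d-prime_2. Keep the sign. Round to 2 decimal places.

1: z(0.7000) = 0.524, z(0.1812) = -0.911, d' = 1.435
2: z(0.8200) = 0.915, z(0.7200) = 0.583, d' = 0.332
Δd' = d'_1 − d'_2 = 1.435 − 0.332 = 1.103
1 has the higher sensitivity.

Δd-prime = 1.10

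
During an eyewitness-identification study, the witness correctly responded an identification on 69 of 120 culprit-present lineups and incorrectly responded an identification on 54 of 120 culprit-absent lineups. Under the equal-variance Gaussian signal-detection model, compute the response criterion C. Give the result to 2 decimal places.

C = -0.03

H = 69/120 = 0.5750
FA = 54/120 = 0.4500
z(0.5750) = 0.189, z(0.4500) = -0.126
c = −½·[z(H) + z(FA)] = −0.5 × (0.189 + (-0.126)) = -0.0315
c < 0: the witness has a liberal response bias.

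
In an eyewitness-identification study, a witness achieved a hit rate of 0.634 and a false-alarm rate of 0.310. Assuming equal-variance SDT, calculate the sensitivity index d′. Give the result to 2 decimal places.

d′ = 0.84

z(0.634) = 0.342, z(0.310) = -0.496
d' = z(H) − z(FA) = 0.342 − (-0.496) = 0.838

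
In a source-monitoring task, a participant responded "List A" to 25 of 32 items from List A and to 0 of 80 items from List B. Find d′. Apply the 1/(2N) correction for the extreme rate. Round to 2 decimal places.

d′ = 3.27

The false-alarm rate is 0/80 = 0, so apply the 1/(2N) correction: FA → 1/(2·80) = 0.00625.
z(H) = z(0.78125) = 0.776
z(FA) = z(0.00625) = -2.498
d' = 0.776 − (-2.498) = 3.274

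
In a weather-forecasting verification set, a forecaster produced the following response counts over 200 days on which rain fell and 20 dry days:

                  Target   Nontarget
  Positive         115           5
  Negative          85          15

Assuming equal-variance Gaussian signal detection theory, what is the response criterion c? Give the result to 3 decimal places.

H = 115/200 = 0.5750
FA = 5/20 = 0.2500
z(H) = 0.1891
z(FA) = -0.6745
c = −½·[z(H) + z(FA)] = −0.5 × (0.1891 + (-0.6745)) = 0.2427

c = 0.243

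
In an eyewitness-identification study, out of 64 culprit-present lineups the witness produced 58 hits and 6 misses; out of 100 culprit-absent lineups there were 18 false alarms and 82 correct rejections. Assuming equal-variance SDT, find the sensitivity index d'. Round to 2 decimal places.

H = 58/64 = 0.9062
FA = 18/100 = 0.1800
z(0.9062) = 1.3177, z(0.1800) = -0.9154
d' = z(H) − z(FA) = 1.3177 − (-0.9154) = 2.2331

d' = 2.23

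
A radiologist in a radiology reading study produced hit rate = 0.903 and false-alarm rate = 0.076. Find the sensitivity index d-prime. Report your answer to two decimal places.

d-prime = 2.73

z(0.903) = 1.2988, z(0.076) = -1.4325
d' = z(H) − z(FA) = 1.2988 − (-1.4325) = 2.7313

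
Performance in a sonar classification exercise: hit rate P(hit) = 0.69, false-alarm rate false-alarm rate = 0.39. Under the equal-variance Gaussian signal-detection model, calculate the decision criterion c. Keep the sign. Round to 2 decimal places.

c = -0.11

z(H) = 0.4959
z(FA) = -0.2793
c = −½·[z(H) + z(FA)] = −0.5 × (0.4959 + (-0.2793)) = -0.1083
c < 0: the sonar operator has a liberal response bias.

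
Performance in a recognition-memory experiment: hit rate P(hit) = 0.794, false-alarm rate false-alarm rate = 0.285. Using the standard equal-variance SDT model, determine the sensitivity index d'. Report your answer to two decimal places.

d' = 1.39

z(0.794) = 0.8204, z(0.285) = -0.5681
d' = z(H) − z(FA) = 0.8204 − (-0.5681) = 1.3885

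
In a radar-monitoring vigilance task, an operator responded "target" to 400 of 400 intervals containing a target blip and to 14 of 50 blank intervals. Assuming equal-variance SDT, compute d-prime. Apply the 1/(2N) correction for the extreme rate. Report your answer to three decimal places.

The hit rate is 400/400 = 1, so apply the 1/(2N) correction: H → 1 − 1/(2·400) = 0.99875.
z(H) = z(0.99875) = 3.0233
z(FA) = z(0.28000) = -0.5828
d' = 3.0233 − (-0.5828) = 3.6061

d-prime = 3.606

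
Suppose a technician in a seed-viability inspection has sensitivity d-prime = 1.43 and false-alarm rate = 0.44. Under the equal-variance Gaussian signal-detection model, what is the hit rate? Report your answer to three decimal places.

hit rate = 0.900

z(false-alarm rate) = z(0.44) = -0.1510
z(H) = z(FA) + d' = -0.1510 + 1.43 = 1.2790
hit rate = Φ(1.2790) = 0.8996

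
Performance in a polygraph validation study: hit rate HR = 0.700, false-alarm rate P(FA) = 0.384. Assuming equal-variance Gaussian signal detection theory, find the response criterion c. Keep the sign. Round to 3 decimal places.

z(H) = z(0.700) = 0.5244
z(FA) = z(0.384) = -0.2950
c = −½·[z(H) + z(FA)] = −0.5 × (0.5244 + (-0.2950)) = -0.1147

c = -0.115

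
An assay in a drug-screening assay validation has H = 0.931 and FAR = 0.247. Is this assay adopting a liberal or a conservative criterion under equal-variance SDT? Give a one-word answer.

z(H) = 1.483, z(FA) = -0.684
c = −½·(z(H) + z(FA)) = -0.3995
c < 0 → liberal criterion (biased toward responding “yes”).

liberal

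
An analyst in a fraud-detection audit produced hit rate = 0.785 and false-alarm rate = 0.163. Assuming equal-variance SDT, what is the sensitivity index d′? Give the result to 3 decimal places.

d′ = 1.771

z(H) = z(0.785) = 0.7892
z(FA) = z(0.163) = -0.9822
d' = z(H) − z(FA) = 0.7892 − (-0.9822) = 1.7714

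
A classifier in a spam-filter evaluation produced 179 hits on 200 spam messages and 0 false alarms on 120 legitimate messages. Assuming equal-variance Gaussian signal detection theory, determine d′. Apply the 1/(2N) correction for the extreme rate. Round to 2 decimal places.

d′ = 3.89

The false-alarm rate is 0/120 = 0, so apply the 1/(2N) correction: FA → 1/(2·120) = 0.00417.
z(H) = z(0.89500) = 1.254
z(FA) = z(0.00417) = -2.638
d' = 1.254 − (-2.638) = 3.892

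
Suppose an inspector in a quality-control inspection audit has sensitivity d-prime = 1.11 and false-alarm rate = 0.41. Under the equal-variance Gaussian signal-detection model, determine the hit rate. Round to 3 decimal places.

hit rate = 0.811

z(false-alarm rate) = z(0.41) = -0.2275
z(H) = z(FA) + d' = -0.2275 + 1.11 = 0.8825
hit rate = Φ(0.8825) = 0.8112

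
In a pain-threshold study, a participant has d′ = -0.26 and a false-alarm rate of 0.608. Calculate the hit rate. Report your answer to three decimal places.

z(false-alarm rate) = z(0.608) = 0.2741
z(H) = z(FA) + d' = 0.2741 + (-0.26) = 0.0141
hit rate = Φ(0.0141) = 0.5056

hit rate = 0.506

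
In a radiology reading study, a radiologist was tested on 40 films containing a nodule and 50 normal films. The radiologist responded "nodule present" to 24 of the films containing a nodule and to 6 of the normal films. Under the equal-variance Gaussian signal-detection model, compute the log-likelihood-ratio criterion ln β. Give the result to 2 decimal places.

ln β = 0.66

H = 24/40 = 0.6000
FA = 6/50 = 0.1200
z(H) = 0.253
z(FA) = -1.175
ln β = −½·[z(H)² − z(FA)²] = −0.5 × (0.064 − 1.381) = 0.6585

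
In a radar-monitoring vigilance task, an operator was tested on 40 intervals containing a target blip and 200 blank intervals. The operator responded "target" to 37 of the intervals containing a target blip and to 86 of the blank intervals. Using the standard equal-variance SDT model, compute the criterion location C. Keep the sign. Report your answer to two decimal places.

C = -0.63

H = 37/40 = 0.9250
FA = 86/200 = 0.4300
Φ⁻¹(H) = Φ⁻¹(0.9250) = 1.4395
Φ⁻¹(FA) = Φ⁻¹(0.4300) = -0.1764
c = −½·[z(H) + z(FA)] = −0.5 × (1.4395 + (-0.1764)) = -0.63155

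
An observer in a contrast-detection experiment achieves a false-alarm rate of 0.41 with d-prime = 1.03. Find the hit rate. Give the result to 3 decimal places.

z(false-alarm rate) = z(0.41) = -0.2275
z(H) = z(FA) + d' = -0.2275 + 1.03 = 0.8025
hit rate = Φ(0.8025) = 0.7889

hit rate = 0.789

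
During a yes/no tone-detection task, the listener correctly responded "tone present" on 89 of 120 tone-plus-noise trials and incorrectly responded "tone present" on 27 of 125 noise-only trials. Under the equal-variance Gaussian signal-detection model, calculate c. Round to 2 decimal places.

c = 0.07

H = 89/120 = 0.7417
FA = 27/125 = 0.2160
z(H) = z(0.7417) = 0.649
z(FA) = z(0.2160) = -0.786
c = −½·[z(H) + z(FA)] = −0.5 × (0.649 + (-0.786)) = 0.0685
c > 0: the listener has a conservative response bias.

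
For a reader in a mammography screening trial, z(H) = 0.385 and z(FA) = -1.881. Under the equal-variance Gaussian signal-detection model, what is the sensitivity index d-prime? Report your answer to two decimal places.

d' = z(H) − z(FA) = 0.385 − (-1.881) = 2.266

d-prime = 2.27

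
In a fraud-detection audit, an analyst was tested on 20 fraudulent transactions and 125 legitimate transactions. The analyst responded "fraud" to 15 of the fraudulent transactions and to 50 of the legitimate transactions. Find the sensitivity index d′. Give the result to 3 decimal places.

H = 15/20 = 0.7500
FA = 50/125 = 0.4000
z(H) = z(0.7500) = 0.6745
z(FA) = z(0.4000) = -0.2533
d' = z(H) − z(FA) = 0.6745 − (-0.2533) = 0.9278

d′ = 0.928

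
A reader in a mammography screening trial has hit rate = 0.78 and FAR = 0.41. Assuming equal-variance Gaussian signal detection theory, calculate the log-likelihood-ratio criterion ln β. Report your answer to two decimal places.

Φ⁻¹(H) = 0.772
Φ⁻¹(FA) = -0.228
ln β = −½·[z(H)² − z(FA)²] = −0.5 × (0.596 − 0.052) = -0.272

ln β = -0.27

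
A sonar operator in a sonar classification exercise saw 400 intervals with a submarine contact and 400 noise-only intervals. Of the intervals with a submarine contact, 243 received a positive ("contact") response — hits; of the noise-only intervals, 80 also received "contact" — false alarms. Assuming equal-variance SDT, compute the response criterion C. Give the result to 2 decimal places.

H = 243/400 = 0.6075
FA = 80/400 = 0.2000
Φ⁻¹(H) = 0.273
Φ⁻¹(FA) = -0.842
c = −½·[z(H) + z(FA)] = −0.5 × (0.273 + (-0.842)) = 0.2845
c > 0: the sonar operator has a conservative response bias.

C = 0.28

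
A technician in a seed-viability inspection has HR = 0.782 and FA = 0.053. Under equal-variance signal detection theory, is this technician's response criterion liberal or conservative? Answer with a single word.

conservative

z(H) = 0.779, z(FA) = -1.616
c = −½·(z(H) + z(FA)) = 0.4185
c > 0 → conservative criterion (biased toward responding “no”).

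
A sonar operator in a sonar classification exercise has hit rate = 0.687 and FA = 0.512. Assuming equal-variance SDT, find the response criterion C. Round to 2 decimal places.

C = -0.26

z(0.687) = 0.4874, z(0.512) = 0.0301
c = −½·[z(H) + z(FA)] = −0.5 × (0.4874 + 0.0301) = -0.25875
c < 0: the sonar operator has a liberal response bias.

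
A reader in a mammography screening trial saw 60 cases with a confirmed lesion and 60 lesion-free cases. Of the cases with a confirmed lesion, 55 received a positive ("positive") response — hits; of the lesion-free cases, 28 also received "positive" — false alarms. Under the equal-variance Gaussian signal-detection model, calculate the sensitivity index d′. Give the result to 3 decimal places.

d′ = 1.467

H = 55/60 = 0.9167
FA = 28/60 = 0.4667
z(H) = z(0.9167) = 1.3832
z(FA) = z(0.4667) = -0.0836
d' = z(H) − z(FA) = 1.3832 − (-0.0836) = 1.4668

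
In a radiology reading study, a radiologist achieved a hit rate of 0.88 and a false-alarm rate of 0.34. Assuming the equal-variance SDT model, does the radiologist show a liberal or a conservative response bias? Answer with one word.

z(H) = 1.175, z(FA) = -0.412
c = −½·(z(H) + z(FA)) = -0.3815
c < 0 → liberal criterion (biased toward responding “yes”).

liberal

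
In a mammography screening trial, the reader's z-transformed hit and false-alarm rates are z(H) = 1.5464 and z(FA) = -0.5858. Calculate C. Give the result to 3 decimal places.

c = −½·[z(H) + z(FA)] = −½·(1.5464 + (-0.5858)) = -0.4803

C = -0.480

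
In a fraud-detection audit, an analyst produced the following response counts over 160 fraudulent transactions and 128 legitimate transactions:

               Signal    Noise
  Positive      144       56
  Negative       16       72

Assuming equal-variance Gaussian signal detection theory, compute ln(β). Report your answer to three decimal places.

ln β = -0.809

H = 144/160 = 0.9000
FA = 56/128 = 0.4375
z(H) = 1.2816
z(FA) = -0.1573
ln β = −½·[z(H)² − z(FA)²] = −0.5 × (1.6425 − 0.0247) = -0.8089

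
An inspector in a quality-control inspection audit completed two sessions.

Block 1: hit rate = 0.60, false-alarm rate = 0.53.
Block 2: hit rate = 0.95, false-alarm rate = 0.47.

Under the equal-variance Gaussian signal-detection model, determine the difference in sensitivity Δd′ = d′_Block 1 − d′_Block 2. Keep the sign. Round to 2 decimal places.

Δd′ = -1.54

Block 1: z(0.60) = 0.253, z(0.53) = 0.075, d' = 0.178
Block 2: z(0.95) = 1.645, z(0.47) = -0.075, d' = 1.720
Δd' = d'_Block 1 − d'_Block 2 = 0.178 − 1.720 = -1.542
Block 2 has the higher sensitivity.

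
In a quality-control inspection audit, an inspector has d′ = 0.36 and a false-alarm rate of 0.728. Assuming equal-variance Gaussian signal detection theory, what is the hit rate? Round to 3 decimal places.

hit rate = 0.833

z(false-alarm rate) = z(0.728) = 0.6068
z(H) = z(FA) + d' = 0.6068 + 0.36 = 0.9668
hit rate = Φ(0.9668) = 0.8332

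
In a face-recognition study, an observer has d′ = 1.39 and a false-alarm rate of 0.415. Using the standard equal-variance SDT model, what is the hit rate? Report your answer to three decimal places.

z(false-alarm rate) = z(0.415) = -0.2147
z(H) = z(FA) + d' = -0.2147 + 1.39 = 1.1753
hit rate = Φ(1.1753) = 0.8801

hit rate = 0.880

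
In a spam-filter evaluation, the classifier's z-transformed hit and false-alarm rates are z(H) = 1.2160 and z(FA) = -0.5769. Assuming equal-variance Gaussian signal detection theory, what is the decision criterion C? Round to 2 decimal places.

c = −½·[z(H) + z(FA)] = −½·(1.2160 + (-0.5769)) = -0.31955

C = -0.32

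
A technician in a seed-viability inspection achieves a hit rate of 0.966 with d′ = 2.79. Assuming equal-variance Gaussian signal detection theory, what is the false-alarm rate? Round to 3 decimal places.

z(hit rate) = z(0.966) = 1.8250
z(FA) = z(H) − d' = 1.8250 − 2.79 = -0.9650
false-alarm rate = Φ(-0.9650) = 0.1673

false-alarm rate = 0.167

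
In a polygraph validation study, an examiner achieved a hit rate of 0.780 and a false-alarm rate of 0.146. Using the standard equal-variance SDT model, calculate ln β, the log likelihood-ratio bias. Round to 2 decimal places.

ln β = 0.26

z(H) = 0.772
z(FA) = -1.054
ln β = −½·[z(H)² − z(FA)²] = −0.5 × (0.596 − 1.111) = 0.2575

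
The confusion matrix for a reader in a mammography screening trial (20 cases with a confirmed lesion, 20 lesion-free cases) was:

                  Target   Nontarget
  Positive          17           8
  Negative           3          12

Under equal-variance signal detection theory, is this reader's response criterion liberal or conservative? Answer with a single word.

liberal

z(H) = 1.036, z(FA) = -0.253
c = −½·(z(H) + z(FA)) = -0.3915
c < 0 → liberal criterion (biased toward responding “yes”).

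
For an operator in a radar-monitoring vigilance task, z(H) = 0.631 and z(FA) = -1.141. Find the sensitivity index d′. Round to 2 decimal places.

d′ = 1.77

d' = z(H) − z(FA) = 0.631 − (-1.141) = 1.772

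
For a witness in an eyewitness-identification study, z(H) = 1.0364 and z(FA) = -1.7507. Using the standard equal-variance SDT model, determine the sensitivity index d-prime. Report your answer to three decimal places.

d' = z(H) − z(FA) = 1.0364 − (-1.7507) = 2.7871

d-prime = 2.787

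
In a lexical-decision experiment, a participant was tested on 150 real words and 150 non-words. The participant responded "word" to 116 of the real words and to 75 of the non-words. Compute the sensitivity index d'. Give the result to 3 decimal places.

d' = 0.750

H = 116/150 = 0.7733
FA = 75/150 = 0.5000
Φ⁻¹(H) = 0.7498
Φ⁻¹(FA) = 0.0000
d' = z(H) − z(FA) = 0.7498 − 0.0000 = 0.7498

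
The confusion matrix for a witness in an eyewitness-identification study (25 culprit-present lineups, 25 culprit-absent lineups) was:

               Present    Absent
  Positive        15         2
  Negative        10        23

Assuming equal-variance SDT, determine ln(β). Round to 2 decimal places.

ln β = 0.96

H = 15/25 = 0.6000
FA = 2/25 = 0.0800
Φ⁻¹(H) = Φ⁻¹(0.6000) = 0.253
Φ⁻¹(FA) = Φ⁻¹(0.0800) = -1.405
ln β = −½·[z(H)² − z(FA)²] = −0.5 × (0.064 − 1.974) = 0.955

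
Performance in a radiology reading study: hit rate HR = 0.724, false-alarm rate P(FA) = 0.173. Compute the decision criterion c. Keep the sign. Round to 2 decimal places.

z(H) = z(0.724) = 0.5948
z(FA) = z(0.173) = -0.9424
c = −½·[z(H) + z(FA)] = −0.5 × (0.5948 + (-0.9424)) = 0.1738
c > 0: the radiologist has a conservative response bias.

c = 0.17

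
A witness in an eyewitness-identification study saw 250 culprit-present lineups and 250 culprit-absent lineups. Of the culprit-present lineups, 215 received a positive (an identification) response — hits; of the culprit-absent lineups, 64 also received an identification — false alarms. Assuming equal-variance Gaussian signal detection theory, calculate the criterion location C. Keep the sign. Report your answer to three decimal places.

H = 215/250 = 0.8600
FA = 64/250 = 0.2560
z(H) = z(0.8600) = 1.0803
z(FA) = z(0.2560) = -0.6557
c = −½·[z(H) + z(FA)] = −0.5 × (1.0803 + (-0.6557)) = -0.2123
c < 0: the witness has a liberal response bias.

C = -0.212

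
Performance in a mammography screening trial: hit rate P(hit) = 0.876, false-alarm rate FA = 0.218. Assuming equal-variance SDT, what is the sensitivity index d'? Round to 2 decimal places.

Φ⁻¹(H) = 1.1552
Φ⁻¹(FA) = -0.7790
d' = z(H) − z(FA) = 1.1552 − (-0.7790) = 1.9342

d' = 1.93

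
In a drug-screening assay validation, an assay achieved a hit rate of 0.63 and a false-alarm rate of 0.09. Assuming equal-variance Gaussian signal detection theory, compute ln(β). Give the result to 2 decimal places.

ln β = 0.84

z(H) = 0.332
z(FA) = -1.341
ln β = −½·[z(H)² − z(FA)²] = −0.5 × (0.110 − 1.798) = 0.844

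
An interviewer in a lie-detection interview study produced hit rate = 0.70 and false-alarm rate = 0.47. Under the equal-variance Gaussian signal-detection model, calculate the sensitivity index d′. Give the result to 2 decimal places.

z(0.70) = 0.5244, z(0.47) = -0.0753
d' = z(H) − z(FA) = 0.5244 − (-0.0753) = 0.5997

d′ = 0.60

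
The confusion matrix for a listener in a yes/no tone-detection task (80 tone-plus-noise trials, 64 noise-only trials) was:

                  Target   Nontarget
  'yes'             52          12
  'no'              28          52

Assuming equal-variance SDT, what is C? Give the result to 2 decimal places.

C = 0.25

H = 52/80 = 0.6500
FA = 12/64 = 0.1875
Φ⁻¹(H) = 0.3853
Φ⁻¹(FA) = -0.8871
c = −½·[z(H) + z(FA)] = −0.5 × (0.3853 + (-0.8871)) = 0.2509
c > 0: the listener has a conservative response bias.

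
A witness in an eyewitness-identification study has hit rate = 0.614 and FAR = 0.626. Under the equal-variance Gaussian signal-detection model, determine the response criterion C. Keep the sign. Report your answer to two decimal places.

z(0.614) = 0.290, z(0.626) = 0.321
c = −½·[z(H) + z(FA)] = −0.5 × (0.290 + 0.321) = -0.3055

C = -0.31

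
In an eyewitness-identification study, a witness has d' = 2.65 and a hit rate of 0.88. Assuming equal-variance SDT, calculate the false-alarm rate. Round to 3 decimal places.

z(hit rate) = z(0.88) = 1.1750
z(FA) = z(H) − d' = 1.1750 − 2.65 = -1.4750
false-alarm rate = Φ(-1.4750) = 0.0701

false-alarm rate = 0.070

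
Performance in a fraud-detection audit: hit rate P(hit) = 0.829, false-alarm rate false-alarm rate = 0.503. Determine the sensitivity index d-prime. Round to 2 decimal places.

z(H) = z(0.829) = 0.9502
z(FA) = z(0.503) = 0.0075
d' = z(H) − z(FA) = 0.9502 − 0.0075 = 0.9427

d-prime = 0.94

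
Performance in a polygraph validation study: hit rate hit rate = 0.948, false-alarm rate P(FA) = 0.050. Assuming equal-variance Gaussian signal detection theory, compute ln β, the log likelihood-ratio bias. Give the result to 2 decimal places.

ln β = 0.03

z(H) = z(0.948) = 1.626
z(FA) = z(0.050) = -1.645
ln β = −½·[z(H)² − z(FA)²] = −0.5 × (2.644 − 2.706) = 0.031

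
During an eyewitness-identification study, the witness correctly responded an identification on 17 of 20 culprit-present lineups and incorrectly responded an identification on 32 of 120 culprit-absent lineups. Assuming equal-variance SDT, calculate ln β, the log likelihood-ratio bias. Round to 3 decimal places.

H = 17/20 = 0.8500
FA = 32/120 = 0.2667
z(0.8500) = 1.0364, z(0.2667) = -0.6228
ln β = −½·[z(H)² − z(FA)²] = −0.5 × (1.0741 − 0.3879) = -0.3431

ln β = -0.343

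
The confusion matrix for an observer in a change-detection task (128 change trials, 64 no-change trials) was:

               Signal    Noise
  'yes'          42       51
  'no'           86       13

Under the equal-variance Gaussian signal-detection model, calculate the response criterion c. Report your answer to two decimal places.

c = -0.19

H = 42/128 = 0.3281
FA = 51/64 = 0.7969
z(0.3281) = -0.445, z(0.7969) = 0.831
c = −½·[z(H) + z(FA)] = −0.5 × (-0.445 + 0.831) = -0.193
c < 0: the observer has a liberal response bias.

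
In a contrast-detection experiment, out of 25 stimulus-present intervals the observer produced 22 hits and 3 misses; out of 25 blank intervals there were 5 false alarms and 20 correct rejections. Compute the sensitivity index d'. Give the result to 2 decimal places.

H = 22/25 = 0.8800
FA = 5/25 = 0.2000
z(0.8800) = 1.175, z(0.2000) = -0.842
d' = z(H) − z(FA) = 1.175 − (-0.842) = 2.017

d' = 2.02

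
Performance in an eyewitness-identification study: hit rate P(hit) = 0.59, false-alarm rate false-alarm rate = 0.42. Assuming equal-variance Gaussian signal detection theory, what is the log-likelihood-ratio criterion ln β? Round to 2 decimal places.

ln β = -0.01

z(H) = 0.228
z(FA) = -0.202
ln β = −½·[z(H)² − z(FA)²] = −0.5 × (0.052 − 0.041) = -0.0055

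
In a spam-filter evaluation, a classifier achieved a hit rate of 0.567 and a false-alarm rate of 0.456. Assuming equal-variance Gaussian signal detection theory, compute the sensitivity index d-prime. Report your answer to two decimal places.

z(H) = z(0.567) = 0.169
z(FA) = z(0.456) = -0.111
d' = z(H) − z(FA) = 0.169 − (-0.111) = 0.280

d-prime = 0.28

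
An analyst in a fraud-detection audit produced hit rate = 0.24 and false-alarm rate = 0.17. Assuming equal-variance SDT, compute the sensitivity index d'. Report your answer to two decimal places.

d' = 0.25

z(0.24) = -0.706, z(0.17) = -0.954
d' = z(H) − z(FA) = -0.706 − (-0.954) = 0.248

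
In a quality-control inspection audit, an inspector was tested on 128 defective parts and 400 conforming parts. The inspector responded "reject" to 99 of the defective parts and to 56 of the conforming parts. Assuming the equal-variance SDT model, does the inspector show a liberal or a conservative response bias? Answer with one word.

z(H) = 0.750, z(FA) = -1.080
c = −½·(z(H) + z(FA)) = 0.165
c > 0 → conservative criterion (biased toward responding “no”).

conservative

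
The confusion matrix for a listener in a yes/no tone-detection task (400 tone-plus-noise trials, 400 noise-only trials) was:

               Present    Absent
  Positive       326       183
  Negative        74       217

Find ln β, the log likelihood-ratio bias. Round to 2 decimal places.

ln β = -0.40

H = 326/400 = 0.8150
FA = 183/400 = 0.4575
Φ⁻¹(H) = 0.896
Φ⁻¹(FA) = -0.107
ln β = −½·[z(H)² − z(FA)²] = −0.5 × (0.803 − 0.011) = -0.396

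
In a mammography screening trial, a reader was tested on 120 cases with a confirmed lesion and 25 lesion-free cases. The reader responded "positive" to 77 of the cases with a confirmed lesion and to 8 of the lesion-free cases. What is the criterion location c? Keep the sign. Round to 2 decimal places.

H = 77/120 = 0.6417
FA = 8/25 = 0.3200
Φ⁻¹(0.6417) = 0.363, Φ⁻¹(0.3200) = -0.468
c = −½·[z(H) + z(FA)] = −0.5 × (0.363 + (-0.468)) = 0.0525

c = 0.05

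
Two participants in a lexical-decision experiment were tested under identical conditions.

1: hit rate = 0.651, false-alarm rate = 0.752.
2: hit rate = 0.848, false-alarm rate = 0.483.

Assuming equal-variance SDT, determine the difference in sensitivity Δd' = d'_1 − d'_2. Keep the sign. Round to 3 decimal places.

1: z(0.651) = 0.3880, z(0.752) = 0.6808, d' = -0.2928
2: z(0.848) = 1.0279, z(0.483) = -0.0426, d' = 1.0705
Δd' = d'_1 − d'_2 = -0.2928 − 1.0705 = -1.3633
2 has the higher sensitivity.

Δd' = -1.363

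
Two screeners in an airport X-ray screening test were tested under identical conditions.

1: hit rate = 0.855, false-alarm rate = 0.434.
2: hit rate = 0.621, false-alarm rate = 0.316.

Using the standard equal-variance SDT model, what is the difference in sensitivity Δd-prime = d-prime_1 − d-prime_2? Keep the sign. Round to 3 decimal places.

Δd-prime = 0.437

1: z(0.855) = 1.0581, z(0.434) = -0.1662, d' = 1.2243
2: z(0.621) = 0.3081, z(0.316) = -0.4789, d' = 0.7870
Δd' = d'_1 − d'_2 = 1.2243 − 0.7870 = 0.4373
1 has the higher sensitivity.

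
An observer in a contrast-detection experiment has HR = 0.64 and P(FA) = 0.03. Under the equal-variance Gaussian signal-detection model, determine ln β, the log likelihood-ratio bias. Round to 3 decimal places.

z(H) = 0.3585
z(FA) = -1.8808
ln β = −½·[z(H)² − z(FA)²] = −0.5 × (0.1285 − 3.5374) = 1.70445

ln β = 1.704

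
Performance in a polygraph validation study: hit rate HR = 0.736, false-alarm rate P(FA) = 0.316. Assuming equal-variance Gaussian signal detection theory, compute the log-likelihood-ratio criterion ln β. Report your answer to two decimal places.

ln β = -0.08

z(H) = z(0.736) = 0.631
z(FA) = z(0.316) = -0.479
ln β = −½·[z(H)² − z(FA)²] = −0.5 × (0.398 − 0.229) = -0.0845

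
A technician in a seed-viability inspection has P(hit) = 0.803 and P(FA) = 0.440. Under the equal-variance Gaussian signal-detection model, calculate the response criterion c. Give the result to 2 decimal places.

Φ⁻¹(H) = Φ⁻¹(0.803) = 0.852
Φ⁻¹(FA) = Φ⁻¹(0.440) = -0.151
c = −½·[z(H) + z(FA)] = −0.5 × (0.852 + (-0.151)) = -0.3505

c = -0.35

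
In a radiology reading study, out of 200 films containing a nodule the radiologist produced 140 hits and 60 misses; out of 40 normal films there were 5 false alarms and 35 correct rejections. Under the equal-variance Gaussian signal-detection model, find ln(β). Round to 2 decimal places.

H = 140/200 = 0.7000
FA = 5/40 = 0.1250
z(0.7000) = 0.524, z(0.1250) = -1.150
ln β = −½·[z(H)² − z(FA)²] = −0.5 × (0.275 − 1.323) = 0.524

ln β = 0.52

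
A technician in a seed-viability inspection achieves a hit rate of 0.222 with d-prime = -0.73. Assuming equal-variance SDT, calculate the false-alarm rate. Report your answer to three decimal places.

z(hit rate) = z(0.222) = -0.7655
z(FA) = z(H) − d' = -0.7655 − (-0.73) = -0.0355
false-alarm rate = Φ(-0.0355) = 0.4858

false-alarm rate = 0.486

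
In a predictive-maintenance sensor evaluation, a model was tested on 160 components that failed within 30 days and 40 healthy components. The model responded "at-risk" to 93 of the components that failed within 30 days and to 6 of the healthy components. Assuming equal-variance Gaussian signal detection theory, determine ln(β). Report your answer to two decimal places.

H = 93/160 = 0.5813
FA = 6/40 = 0.1500
z(H) = 0.205
z(FA) = -1.036
ln β = −½·[z(H)² − z(FA)²] = −0.5 × (0.042 − 1.073) = 0.5155

ln β = 0.52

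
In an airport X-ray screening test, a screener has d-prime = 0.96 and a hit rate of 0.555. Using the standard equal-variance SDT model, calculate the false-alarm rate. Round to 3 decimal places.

z(hit rate) = z(0.555) = 0.1383
z(FA) = z(H) − d' = 0.1383 − 0.96 = -0.8217
false-alarm rate = Φ(-0.8217) = 0.2056

false-alarm rate = 0.206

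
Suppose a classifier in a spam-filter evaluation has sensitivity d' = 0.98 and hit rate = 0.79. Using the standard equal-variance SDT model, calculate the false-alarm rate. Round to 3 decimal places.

z(hit rate) = z(0.79) = 0.8064
z(FA) = z(H) − d' = 0.8064 − 0.98 = -0.1736
false-alarm rate = Φ(-0.1736) = 0.4311

false-alarm rate = 0.431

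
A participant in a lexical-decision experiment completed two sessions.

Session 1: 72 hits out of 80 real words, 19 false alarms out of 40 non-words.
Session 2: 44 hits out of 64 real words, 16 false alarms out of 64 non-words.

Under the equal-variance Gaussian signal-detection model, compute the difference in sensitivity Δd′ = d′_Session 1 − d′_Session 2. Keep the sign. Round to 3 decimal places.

Session 1: z(0.9000) = 1.2816, z(0.4750) = -0.0627, d' = 1.3443
Session 2: z(0.6875) = 0.4888, z(0.2500) = -0.6745, d' = 1.1633
Δd' = d'_Session 1 − d'_Session 2 = 1.3443 − 1.1633 = 0.1810
Session 1 has the higher sensitivity.

Δd′ = 0.181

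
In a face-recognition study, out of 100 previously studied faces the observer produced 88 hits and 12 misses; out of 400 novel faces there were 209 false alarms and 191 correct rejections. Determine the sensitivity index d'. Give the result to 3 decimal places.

d' = 1.119

H = 88/100 = 0.8800
FA = 209/400 = 0.5225
z(0.8800) = 1.1750, z(0.5225) = 0.0564
d' = z(H) − z(FA) = 1.1750 − 0.0564 = 1.1186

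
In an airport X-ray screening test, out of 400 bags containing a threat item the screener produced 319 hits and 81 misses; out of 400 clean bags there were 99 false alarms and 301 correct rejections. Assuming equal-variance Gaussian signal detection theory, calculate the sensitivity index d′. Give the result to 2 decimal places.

H = 319/400 = 0.7975
FA = 99/400 = 0.2475
Φ⁻¹(0.7975) = 0.8327, Φ⁻¹(0.2475) = -0.6824
d' = z(H) − z(FA) = 0.8327 − (-0.6824) = 1.5151

d′ = 1.52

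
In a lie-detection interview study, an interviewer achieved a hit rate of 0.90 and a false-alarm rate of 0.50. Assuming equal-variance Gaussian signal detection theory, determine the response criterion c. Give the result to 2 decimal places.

c = -0.64

z(0.90) = 1.282, z(0.50) = 0.000
c = −½·[z(H) + z(FA)] = −0.5 × (1.282 + 0.000) = -0.641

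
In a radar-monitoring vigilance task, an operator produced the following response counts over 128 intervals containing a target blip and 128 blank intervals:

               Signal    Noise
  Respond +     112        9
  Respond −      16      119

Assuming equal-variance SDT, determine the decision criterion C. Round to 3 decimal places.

H = 112/128 = 0.8750
FA = 9/128 = 0.0703
Φ⁻¹(H) = Φ⁻¹(0.8750) = 1.1503
Φ⁻¹(FA) = Φ⁻¹(0.0703) = -1.4736
c = −½·[z(H) + z(FA)] = −0.5 × (1.1503 + (-1.4736)) = 0.16165

C = 0.162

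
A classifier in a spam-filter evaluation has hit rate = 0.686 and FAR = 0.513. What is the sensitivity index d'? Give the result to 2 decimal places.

d' = 0.45

z(0.686) = 0.4845, z(0.513) = 0.0326
d' = z(H) − z(FA) = 0.4845 − 0.0326 = 0.4519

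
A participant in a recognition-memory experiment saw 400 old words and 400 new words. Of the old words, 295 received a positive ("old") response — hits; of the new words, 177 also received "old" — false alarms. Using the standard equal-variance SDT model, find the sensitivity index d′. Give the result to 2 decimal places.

d′ = 0.78

H = 295/400 = 0.7375
FA = 177/400 = 0.4425
z(0.7375) = 0.6357, z(0.4425) = -0.1446
d' = z(H) − z(FA) = 0.6357 − (-0.1446) = 0.7803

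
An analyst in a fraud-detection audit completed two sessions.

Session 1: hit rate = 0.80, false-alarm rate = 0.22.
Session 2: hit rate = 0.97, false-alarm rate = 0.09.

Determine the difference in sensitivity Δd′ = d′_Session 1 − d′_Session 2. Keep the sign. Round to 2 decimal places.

Session 1: z(0.80) = 0.842, z(0.22) = -0.772, d' = 1.614
Session 2: z(0.97) = 1.881, z(0.09) = -1.341, d' = 3.222
Δd' = d'_Session 1 − d'_Session 2 = 1.614 − 3.222 = -1.608
Session 2 has the higher sensitivity.

Δd′ = -1.61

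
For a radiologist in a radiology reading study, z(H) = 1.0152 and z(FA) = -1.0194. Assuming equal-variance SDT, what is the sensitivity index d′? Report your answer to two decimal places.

d' = z(H) − z(FA) = 1.0152 − (-1.0194) = 2.0346

d′ = 2.03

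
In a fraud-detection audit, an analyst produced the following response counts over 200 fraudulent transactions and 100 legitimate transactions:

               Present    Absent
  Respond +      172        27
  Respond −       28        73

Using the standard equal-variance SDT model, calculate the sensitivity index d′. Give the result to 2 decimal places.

d′ = 1.69

H = 172/200 = 0.8600
FA = 27/100 = 0.2700
Φ⁻¹(0.8600) = 1.080, Φ⁻¹(0.2700) = -0.613
d' = z(H) − z(FA) = 1.080 − (-0.613) = 1.693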